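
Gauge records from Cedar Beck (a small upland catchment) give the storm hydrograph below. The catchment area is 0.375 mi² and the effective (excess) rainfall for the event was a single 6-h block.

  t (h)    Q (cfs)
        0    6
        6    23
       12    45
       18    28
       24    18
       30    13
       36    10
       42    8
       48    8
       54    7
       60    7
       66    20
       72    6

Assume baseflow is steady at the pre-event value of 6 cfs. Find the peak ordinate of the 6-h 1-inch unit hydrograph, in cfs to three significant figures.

U_p ≈ 13.0 cfs

Direct runoff: 0.0, 17.0, 39.0, 22.0, 12.0, 7.0, 4.0, 2.0, 2.0, 1.0, 1.0, 14.0, 0.0 cfs; ΣQ_DR = 121.0 cfs, peak = 39.0 cfs.
Runoff depth d = ΣQ_DR·Δt / A = 121.0 × 21600 / (0.375 mi²) = 3.000 in.
The 1-inch UH is the DRH scaled by (1 in)/d, so U_p = 39.0 × 1/3.000 = 13.0 cfs.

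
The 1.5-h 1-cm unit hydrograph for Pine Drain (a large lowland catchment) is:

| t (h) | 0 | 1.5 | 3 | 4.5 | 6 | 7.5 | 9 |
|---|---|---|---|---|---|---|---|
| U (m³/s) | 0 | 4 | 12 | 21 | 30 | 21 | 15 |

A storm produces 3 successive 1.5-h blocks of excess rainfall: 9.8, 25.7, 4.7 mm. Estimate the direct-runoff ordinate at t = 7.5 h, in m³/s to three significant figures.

Q ≈ 108 m³/s

By discrete convolution, Q_j = Σ (P_i / 10 mm) · U_{j−i}.
At t = 7.5 h (j=5): Q = (9.8/10)·21 + (25.7/10)·30 + (4.7/10)·21 = 108 m³/s.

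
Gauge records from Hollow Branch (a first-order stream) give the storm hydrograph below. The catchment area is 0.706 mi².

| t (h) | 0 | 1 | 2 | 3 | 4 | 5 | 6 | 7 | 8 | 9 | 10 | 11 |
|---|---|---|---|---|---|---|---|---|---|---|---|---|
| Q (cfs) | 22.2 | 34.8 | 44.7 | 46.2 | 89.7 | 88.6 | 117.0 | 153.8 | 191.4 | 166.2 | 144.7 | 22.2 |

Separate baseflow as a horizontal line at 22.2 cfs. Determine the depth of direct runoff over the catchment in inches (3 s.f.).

Direct runoff: 0.0, 12.6, 22.5, 24.0, 67.5, 66.4, 94.8, 131.6, 169.2, 144.0, 122.5, 0.0 cfs; ΣQ_DR = 855.1 cfs.
V = ΣQ_DR · Δt = 855.1 × 3600 s = 3.078 × 10^6 ft³.
Over A = 0.706 mi², depth = V / A = 1.88 in.

d ≈ 1.88 in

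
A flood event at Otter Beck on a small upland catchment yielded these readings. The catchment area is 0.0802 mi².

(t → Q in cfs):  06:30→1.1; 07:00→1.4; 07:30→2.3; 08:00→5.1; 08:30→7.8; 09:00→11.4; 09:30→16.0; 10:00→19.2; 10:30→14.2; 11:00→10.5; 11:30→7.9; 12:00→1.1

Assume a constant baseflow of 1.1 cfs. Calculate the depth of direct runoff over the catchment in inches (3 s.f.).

d ≈ 0.819 in

Direct runoff: 0.0, 0.3, 1.2, 4.0, 6.7, 10.3, 14.9, 18.1, 13.1, 9.4, 6.8, 0.0 cfs; ΣQ_DR = 84.80 cfs.
V = ΣQ_DR · Δt = 84.80 × 1800 s = 1.526 × 10^5 ft³.
Over A = 0.0802 mi², depth = V / A = 0.819 in.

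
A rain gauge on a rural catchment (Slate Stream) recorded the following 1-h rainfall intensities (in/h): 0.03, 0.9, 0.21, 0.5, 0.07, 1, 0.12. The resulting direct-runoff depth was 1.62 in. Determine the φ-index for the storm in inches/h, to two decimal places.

Only the 3 blocks with intensity above φ contribute runoff: 0.9, 0.5, 1 in/h.
Σ(I−φ)·Δt = d  ⇒  (0.9+0.5+1 − 3φ)·1 = 1.62
φ = (2.400 − 1.62/1) / 3 = 0.26 in/h.

φ ≈ 0.26 in/h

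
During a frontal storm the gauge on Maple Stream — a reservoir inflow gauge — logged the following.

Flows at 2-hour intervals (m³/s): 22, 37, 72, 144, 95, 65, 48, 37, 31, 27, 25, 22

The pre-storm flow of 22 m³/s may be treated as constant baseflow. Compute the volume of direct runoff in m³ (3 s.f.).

Direct-runoff ordinates (Q − Q_b): 0.0, 15.0, 50.0, 122.0, 73.0, 43.0, 26.0, 15.0, 9.0, 5.0, 3.0, 0.0 m³/s.
ΣQ_DR = 361.0 m³/s.
With Δt = 2 h = 7200 s, V = ΣQ_DR · Δt = 361.0 × 7200 = 2.60 × 10^6 m³.

V ≈ 2.60 × 10^6 m³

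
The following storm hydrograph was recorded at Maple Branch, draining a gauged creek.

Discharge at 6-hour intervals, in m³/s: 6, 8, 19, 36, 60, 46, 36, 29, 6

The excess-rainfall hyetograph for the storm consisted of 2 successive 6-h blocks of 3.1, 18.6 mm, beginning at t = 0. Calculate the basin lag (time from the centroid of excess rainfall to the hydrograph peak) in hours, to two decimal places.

t_L ≈ 15.86 h

Centroid of excess rainfall: t_c = Σ P_i·t̄_i / ΣP_i = 8.1429 h (block centres at 3, 9 h).
Hydrograph peak occurs at t = 24 h, so basin lag t_L = 24 − 8.1429 = 15.86 h.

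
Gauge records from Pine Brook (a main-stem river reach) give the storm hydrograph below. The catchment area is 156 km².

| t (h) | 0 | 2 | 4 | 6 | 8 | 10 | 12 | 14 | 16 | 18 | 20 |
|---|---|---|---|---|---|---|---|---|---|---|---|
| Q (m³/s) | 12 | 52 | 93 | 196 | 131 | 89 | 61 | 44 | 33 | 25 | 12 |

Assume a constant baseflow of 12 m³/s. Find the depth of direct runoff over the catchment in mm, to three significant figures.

Direct runoff: 0.0, 40.0, 81.0, 184.0, 119.0, 77.0, 49.0, 32.0, 21.0, 13.0, 0.0 m³/s; ΣQ_DR = 616.0 m³/s.
V = ΣQ_DR · Δt = 616.0 × 7200 s = 4.435 × 10^6 m³.
Over A = 156 km², depth = V / A = 28.4 mm.

d ≈ 28.4 mm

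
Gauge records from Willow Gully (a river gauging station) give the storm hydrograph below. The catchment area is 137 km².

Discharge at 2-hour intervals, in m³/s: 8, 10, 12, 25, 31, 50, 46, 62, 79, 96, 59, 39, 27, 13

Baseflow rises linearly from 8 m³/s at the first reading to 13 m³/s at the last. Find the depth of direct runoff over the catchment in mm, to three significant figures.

d ≈ 21.5 mm

Direct runoff: 0.00, 1.62, 3.23, 15.85, 21.46, 40.08, 35.69, 51.31, 67.92, 84.54, 47.15, 26.77, 14.38, 0.00 m³/s; ΣQ_DR = 410.0 m³/s.
V = ΣQ_DR · Δt = 410.0 × 7200 s = 2.952 × 10^6 m³.
Over A = 137 km², depth = V / A = 21.5 mm.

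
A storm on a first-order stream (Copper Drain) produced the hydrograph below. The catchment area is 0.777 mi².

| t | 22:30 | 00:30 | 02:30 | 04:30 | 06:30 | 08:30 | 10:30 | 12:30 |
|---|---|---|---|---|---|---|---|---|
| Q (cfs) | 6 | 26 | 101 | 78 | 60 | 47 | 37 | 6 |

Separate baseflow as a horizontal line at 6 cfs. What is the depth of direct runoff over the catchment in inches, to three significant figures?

d ≈ 1.25 in

Direct runoff: 0.0, 20.0, 95.0, 72.0, 54.0, 41.0, 31.0, 0.0 cfs; ΣQ_DR = 313.0 cfs.
V = ΣQ_DR · Δt = 313.0 × 7200 s = 2.254 × 10^6 ft³.
Over A = 0.777 mi², depth = V / A = 1.25 in.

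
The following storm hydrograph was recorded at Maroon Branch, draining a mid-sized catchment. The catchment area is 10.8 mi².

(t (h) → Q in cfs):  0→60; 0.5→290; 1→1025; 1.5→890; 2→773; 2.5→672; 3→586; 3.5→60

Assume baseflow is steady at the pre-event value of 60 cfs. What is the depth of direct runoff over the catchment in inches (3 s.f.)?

d ≈ 0.278 in

Direct runoff: 0.0, 230.0, 965.0, 830.0, 713.0, 612.0, 526.0, 0.0 cfs; ΣQ_DR = 3876 cfs.
V = ΣQ_DR · Δt = 3876 × 1800 s = 6.977 × 10^6 ft³.
Over A = 10.8 mi², depth = V / A = 0.278 in.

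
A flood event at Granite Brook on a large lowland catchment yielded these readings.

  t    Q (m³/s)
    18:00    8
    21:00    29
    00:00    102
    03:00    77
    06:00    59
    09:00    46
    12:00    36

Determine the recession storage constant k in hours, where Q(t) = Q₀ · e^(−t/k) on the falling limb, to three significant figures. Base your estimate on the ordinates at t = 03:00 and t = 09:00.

k ≈ 11.6 h

On the falling limb, Q drops from 77 to 46 m³/s between t = 03:00 and t = 09:00 (Δt = 6 h).
k = −Δt / ln(Q₂/Q₁) = −6 / ln(46/77) = 11.6 h.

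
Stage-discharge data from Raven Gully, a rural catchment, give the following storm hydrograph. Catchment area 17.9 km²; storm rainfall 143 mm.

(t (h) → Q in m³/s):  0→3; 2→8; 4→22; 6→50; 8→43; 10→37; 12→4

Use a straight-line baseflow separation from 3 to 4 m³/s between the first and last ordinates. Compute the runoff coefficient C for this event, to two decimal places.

C ≈ 0.40

ΣQ_DR = 142.5 m³/s; V = ΣQ_DR·Δt = 1.026 × 10^6 m³.
Runoff depth d = V / A = 57.32 mm.
C = d / P = 57.32 / 143 = 0.40.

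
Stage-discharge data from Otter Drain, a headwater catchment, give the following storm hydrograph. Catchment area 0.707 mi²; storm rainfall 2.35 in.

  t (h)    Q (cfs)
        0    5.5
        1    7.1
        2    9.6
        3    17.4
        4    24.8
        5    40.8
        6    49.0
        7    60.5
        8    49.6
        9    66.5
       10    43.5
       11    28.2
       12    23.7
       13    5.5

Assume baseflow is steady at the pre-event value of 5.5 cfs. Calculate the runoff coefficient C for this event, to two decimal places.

C ≈ 0.33

ΣQ_DR = 354.7 cfs; V = ΣQ_DR·Δt = 1.277 × 10^6 ft³.
Runoff depth d = V / A = 0.7774 in.
C = d / P = 0.7774 / 2.35 = 0.33.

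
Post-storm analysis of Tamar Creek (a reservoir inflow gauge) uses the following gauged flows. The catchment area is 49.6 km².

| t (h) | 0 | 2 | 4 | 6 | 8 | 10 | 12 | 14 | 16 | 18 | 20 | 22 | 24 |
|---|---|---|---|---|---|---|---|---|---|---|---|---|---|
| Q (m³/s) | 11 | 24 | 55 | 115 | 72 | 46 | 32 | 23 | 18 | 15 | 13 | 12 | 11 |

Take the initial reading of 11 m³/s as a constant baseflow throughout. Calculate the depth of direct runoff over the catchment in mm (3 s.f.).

Direct runoff: 0.0, 13.0, 44.0, 104.0, 61.0, 35.0, 21.0, 12.0, 7.0, 4.0, 2.0, 1.0, 0.0 m³/s; ΣQ_DR = 304.0 m³/s.
V = ΣQ_DR · Δt = 304.0 × 7200 s = 2.189 × 10^6 m³.
Over A = 49.6 km², depth = V / A = 44.1 mm.

d ≈ 44.1 mm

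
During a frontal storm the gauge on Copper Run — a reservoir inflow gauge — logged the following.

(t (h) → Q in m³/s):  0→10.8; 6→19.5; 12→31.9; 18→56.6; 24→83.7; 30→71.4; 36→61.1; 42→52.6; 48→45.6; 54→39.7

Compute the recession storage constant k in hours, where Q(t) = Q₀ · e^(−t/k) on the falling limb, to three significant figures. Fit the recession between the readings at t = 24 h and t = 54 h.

On the falling limb, Q drops from 83.7 to 39.7 m³/s between t = 24 h and t = 54 h (Δt = 30 h).
k = −Δt / ln(Q₂/Q₁) = −30 / ln(39.7/83.7) = 40.2 h.

k ≈ 40.2 h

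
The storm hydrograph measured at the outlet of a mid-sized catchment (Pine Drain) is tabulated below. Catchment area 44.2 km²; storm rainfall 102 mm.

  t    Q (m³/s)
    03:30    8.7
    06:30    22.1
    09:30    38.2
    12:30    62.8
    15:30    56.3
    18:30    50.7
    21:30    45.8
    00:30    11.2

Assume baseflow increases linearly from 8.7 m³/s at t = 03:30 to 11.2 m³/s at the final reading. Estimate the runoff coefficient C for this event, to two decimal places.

C ≈ 0.52

ΣQ_DR = 216.2 m³/s; V = ΣQ_DR·Δt = 2.335 × 10^6 m³.
Runoff depth d = V / A = 52.83 mm.
C = d / P = 52.83 / 102 = 0.52.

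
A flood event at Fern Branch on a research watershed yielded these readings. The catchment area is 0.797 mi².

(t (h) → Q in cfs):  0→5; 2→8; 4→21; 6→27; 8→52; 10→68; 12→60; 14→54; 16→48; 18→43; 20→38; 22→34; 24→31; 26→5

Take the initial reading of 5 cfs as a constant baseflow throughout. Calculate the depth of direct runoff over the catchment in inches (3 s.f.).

d ≈ 1.65 in

Direct runoff: 0.0, 3.0, 16.0, 22.0, 47.0, 63.0, 55.0, 49.0, 43.0, 38.0, 33.0, 29.0, 26.0, 0.0 cfs; ΣQ_DR = 424.0 cfs.
V = ΣQ_DR · Δt = 424.0 × 7200 s = 3.053 × 10^6 ft³.
Over A = 0.797 mi², depth = V / A = 1.65 in.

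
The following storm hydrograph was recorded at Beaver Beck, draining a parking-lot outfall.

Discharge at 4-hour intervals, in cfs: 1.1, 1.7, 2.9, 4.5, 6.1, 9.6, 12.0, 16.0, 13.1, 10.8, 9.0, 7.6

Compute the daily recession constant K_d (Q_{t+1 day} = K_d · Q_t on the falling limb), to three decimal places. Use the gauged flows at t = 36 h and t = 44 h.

K_d ≈ 0.348

Between t = 36 h and t = 44 h the flow falls from 10.8 to 7.6 cfs over 2×4 h = 8 h.
Per-interval ratio K = (7.6/10.8)^(1/2) = 0.8389; K_d = K^(24/4) = 0.348.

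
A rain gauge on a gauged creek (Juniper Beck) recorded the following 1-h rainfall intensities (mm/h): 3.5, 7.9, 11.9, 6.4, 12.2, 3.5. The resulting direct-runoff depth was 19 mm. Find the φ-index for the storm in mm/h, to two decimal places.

Only the 4 blocks with intensity above φ contribute runoff: 7.9, 11.9, 6.4, 12.2 mm/h.
Σ(I−φ)·Δt = d  ⇒  (7.9+11.9+6.4+12.2 − 4φ)·1 = 19
φ = (38.40 − 19/1) / 4 = 4.85 mm/h.

φ ≈ 4.85 mm/h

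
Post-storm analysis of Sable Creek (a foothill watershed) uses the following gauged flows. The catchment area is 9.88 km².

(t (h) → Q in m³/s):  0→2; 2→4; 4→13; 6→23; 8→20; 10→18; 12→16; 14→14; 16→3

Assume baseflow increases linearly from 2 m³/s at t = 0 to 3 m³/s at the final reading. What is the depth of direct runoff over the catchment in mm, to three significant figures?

d ≈ 66.0 mm

Direct runoff: 0.00, 1.88, 10.75, 20.62, 17.50, 15.38, 13.25, 11.12, 0.00 m³/s; ΣQ_DR = 90.50 m³/s.
V = ΣQ_DR · Δt = 90.50 × 7200 s = 6.516 × 10^5 m³.
Over A = 9.88 km², depth = V / A = 66.0 mm.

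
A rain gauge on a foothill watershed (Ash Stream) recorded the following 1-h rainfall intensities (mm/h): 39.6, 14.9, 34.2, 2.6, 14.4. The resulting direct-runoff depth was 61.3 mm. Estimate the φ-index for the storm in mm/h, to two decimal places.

φ ≈ 10.45 mm/h

Only the 4 blocks with intensity above φ contribute runoff: 39.6, 14.9, 34.2, 14.4 mm/h.
Σ(I−φ)·Δt = d  ⇒  (39.6+14.9+34.2+14.4 − 4φ)·1 = 61.3
φ = (103.1 − 61.3/1) / 4 = 10.45 mm/h.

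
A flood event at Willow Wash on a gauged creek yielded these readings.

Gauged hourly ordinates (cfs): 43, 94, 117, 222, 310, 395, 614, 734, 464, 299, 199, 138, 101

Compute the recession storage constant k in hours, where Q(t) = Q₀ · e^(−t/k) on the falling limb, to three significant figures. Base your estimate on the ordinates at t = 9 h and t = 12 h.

k ≈ 2.76 h

On the falling limb, Q drops from 299 to 101 cfs between t = 9 h and t = 12 h (Δt = 3 h).
k = −Δt / ln(Q₂/Q₁) = −3 / ln(101/299) = 2.76 h.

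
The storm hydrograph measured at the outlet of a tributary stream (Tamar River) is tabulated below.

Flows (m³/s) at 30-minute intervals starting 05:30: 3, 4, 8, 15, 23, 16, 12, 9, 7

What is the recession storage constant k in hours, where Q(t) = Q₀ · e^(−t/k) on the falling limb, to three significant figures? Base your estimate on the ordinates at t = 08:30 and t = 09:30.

k ≈ 1.86 h

On the falling limb, Q drops from 12 to 7 m³/s between t = 08:30 and t = 09:30 (Δt = 1 h).
k = −Δt / ln(Q₂/Q₁) = −1 / ln(7/12) = 1.86 h.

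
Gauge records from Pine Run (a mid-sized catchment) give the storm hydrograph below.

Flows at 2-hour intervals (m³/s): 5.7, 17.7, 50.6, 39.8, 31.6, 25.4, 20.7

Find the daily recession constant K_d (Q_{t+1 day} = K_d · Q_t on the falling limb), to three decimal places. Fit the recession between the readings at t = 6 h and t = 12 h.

K_d ≈ 0.073

Between t = 6 h and t = 12 h the flow falls from 39.8 to 20.7 m³/s over 3×2 h = 6 h.
Per-interval ratio K = (20.7/39.8)^(1/3) = 0.8042; K_d = K^(24/2) = 0.073.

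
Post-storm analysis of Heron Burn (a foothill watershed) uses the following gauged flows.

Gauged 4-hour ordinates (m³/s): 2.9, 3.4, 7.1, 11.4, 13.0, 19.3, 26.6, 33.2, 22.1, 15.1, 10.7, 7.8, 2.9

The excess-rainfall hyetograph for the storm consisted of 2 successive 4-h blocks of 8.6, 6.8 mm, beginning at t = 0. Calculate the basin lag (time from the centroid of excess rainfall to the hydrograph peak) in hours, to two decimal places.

Centroid of excess rainfall: t_c = Σ P_i·t̄_i / ΣP_i = 3.7662 h (block centres at 2, 6 h).
Hydrograph peak occurs at t = 28 h, so basin lag t_L = 28 − 3.7662 = 24.23 h.

t_L ≈ 24.23 h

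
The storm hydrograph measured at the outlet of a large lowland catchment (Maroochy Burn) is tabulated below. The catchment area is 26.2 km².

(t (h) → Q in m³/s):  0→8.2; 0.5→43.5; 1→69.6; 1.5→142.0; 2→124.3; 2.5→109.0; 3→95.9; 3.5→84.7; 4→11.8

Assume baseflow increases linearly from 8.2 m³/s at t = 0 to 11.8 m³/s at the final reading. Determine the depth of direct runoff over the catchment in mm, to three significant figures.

Direct runoff: 0.00, 34.85, 60.50, 132.45, 114.30, 98.55, 85.00, 73.35, 0.00 m³/s; ΣQ_DR = 599.0 m³/s.
V = ΣQ_DR · Δt = 599.0 × 1800 s = 1.078 × 10^6 m³.
Over A = 26.2 km², depth = V / A = 41.2 mm.

d ≈ 41.2 mm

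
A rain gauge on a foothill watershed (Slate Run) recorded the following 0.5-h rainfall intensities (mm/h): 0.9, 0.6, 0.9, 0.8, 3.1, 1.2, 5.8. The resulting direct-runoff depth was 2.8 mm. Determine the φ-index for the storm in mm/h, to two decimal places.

Only the 2 blocks with intensity above φ contribute runoff: 3.1, 5.8 mm/h.
Σ(I−φ)·Δt = d  ⇒  (3.1+5.8 − 2φ)·0.5 = 2.8
φ = (8.900 − 2.8/0.5) / 2 = 1.65 mm/h.

φ ≈ 1.65 mm/h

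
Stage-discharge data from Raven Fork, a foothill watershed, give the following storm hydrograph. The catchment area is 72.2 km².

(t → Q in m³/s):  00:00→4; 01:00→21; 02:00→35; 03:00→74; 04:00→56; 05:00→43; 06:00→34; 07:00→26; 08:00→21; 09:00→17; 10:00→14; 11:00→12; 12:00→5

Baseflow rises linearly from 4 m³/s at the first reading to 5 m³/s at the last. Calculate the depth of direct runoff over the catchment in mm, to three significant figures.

d ≈ 15.1 mm

Direct runoff: 0.00, 16.92, 30.83, 69.75, 51.67, 38.58, 29.50, 21.42, 16.33, 12.25, 9.17, 7.08, 0.00 m³/s; ΣQ_DR = 303.5 m³/s.
V = ΣQ_DR · Δt = 303.5 × 3600 s = 1.093 × 10^6 m³.
Over A = 72.2 km², depth = V / A = 15.1 mm.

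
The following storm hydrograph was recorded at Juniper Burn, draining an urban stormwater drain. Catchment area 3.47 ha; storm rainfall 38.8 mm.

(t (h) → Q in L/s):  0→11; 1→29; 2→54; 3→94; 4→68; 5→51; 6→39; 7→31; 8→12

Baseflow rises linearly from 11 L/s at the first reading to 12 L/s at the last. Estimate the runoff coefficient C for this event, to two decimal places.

C ≈ 0.76

ΣQ_DR = 285.5 L/s; V = ΣQ_DR·Δt = 1.028 × 10^6 L.
Runoff depth d = V / A = 29.62 mm.
C = d / P = 29.62 / 38.8 = 0.76.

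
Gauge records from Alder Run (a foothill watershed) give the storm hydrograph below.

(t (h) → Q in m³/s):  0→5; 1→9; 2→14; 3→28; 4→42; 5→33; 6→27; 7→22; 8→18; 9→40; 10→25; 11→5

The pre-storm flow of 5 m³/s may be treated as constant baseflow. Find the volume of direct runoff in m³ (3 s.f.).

V ≈ 7.49 × 10^5 m³

Direct-runoff ordinates (Q − Q_b): 0.0, 4.0, 9.0, 23.0, 37.0, 28.0, 22.0, 17.0, 13.0, 35.0, 20.0, 0.0 m³/s.
ΣQ_DR = 208.0 m³/s.
With Δt = 1 h = 3600 s, V = ΣQ_DR · Δt = 208.0 × 3600 = 7.49 × 10^5 m³.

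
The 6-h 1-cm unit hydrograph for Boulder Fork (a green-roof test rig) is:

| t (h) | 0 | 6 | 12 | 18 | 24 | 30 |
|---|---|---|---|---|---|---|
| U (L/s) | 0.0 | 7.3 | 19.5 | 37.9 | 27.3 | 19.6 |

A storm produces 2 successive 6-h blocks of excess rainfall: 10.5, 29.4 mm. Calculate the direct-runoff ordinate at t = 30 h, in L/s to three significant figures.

By discrete convolution, Q_j = Σ (P_i / 10 mm) · U_{j−i}.
At t = 30 h (j=5): Q = (10.5/10)·19.6 + (29.4/10)·27.3 = 101 L/s.

Q ≈ 101 L/s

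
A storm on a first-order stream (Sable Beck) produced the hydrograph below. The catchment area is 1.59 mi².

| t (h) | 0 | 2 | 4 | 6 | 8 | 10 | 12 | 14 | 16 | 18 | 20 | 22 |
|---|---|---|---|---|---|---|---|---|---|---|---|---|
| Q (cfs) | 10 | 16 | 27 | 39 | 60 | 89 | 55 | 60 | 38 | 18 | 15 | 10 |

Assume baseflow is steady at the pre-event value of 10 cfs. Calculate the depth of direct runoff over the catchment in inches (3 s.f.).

d ≈ 0.618 in

Direct runoff: 0.0, 6.0, 17.0, 29.0, 50.0, 79.0, 45.0, 50.0, 28.0, 8.0, 5.0, 0.0 cfs; ΣQ_DR = 317.0 cfs.
V = ΣQ_DR · Δt = 317.0 × 7200 s = 2.282 × 10^6 ft³.
Over A = 1.59 mi², depth = V / A = 0.618 in.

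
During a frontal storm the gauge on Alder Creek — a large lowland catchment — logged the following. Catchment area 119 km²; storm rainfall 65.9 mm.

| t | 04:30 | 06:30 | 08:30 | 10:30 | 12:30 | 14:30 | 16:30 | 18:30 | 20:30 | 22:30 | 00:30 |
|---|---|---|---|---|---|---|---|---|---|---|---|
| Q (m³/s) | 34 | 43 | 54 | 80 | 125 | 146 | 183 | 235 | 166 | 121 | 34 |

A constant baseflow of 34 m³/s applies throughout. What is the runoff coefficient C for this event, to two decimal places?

ΣQ_DR = 847.0 m³/s; V = ΣQ_DR·Δt = 6.098 × 10^6 m³.
Runoff depth d = V / A = 51.25 mm.
C = d / P = 51.25 / 65.9 = 0.78.

C ≈ 0.78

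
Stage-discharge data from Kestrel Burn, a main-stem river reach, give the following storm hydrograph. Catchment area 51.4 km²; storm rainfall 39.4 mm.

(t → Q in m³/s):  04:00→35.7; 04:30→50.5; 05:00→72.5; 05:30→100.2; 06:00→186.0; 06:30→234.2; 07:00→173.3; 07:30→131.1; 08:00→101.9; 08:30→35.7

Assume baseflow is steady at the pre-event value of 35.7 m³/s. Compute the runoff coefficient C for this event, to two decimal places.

C ≈ 0.68

ΣQ_DR = 764.1 m³/s; V = ΣQ_DR·Δt = 1.375 × 10^6 m³.
Runoff depth d = V / A = 26.76 mm.
C = d / P = 26.76 / 39.4 = 0.68.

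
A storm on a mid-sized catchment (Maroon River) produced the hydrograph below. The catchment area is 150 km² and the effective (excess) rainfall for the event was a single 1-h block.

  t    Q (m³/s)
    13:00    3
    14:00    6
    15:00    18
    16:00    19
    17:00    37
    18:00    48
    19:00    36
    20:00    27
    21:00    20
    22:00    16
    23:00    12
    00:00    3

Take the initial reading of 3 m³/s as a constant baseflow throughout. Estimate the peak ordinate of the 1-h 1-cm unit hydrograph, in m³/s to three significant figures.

Direct runoff: 0.0, 3.0, 15.0, 16.0, 34.0, 45.0, 33.0, 24.0, 17.0, 13.0, 9.0, 0.0 m³/s; ΣQ_DR = 209.0 m³/s, peak = 45.0 m³/s.
Runoff depth d = ΣQ_DR·Δt / A = 209.0 × 3600 / (150 km²) = 5.016 mm.
The 1-cm UH is the DRH scaled by (10 mm)/d, so U_p = 45.0 × 10/5.016 = 89.7 m³/s.

U_p ≈ 89.7 m³/s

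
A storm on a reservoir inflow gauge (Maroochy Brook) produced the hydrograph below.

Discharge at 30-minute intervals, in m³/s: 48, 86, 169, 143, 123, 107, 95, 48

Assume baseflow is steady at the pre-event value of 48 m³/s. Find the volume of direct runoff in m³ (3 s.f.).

V ≈ 7.83 × 10^5 m³

Direct-runoff ordinates (Q − Q_b): 0.0, 38.0, 121.0, 95.0, 75.0, 59.0, 47.0, 0.0 m³/s.
ΣQ_DR = 435.0 m³/s.
With Δt = 0.5 h = 1800 s, V = ΣQ_DR · Δt = 435.0 × 1800 = 7.83 × 10^5 m³.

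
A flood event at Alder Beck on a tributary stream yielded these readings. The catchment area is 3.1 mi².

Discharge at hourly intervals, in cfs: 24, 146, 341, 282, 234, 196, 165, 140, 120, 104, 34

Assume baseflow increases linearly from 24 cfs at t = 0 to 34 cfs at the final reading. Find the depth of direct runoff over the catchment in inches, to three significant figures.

d ≈ 0.733 in

Direct runoff: 0.00, 121.00, 315.00, 255.00, 206.00, 167.00, 135.00, 109.00, 88.00, 71.00, 0.00 cfs; ΣQ_DR = 1467 cfs.
V = ΣQ_DR · Δt = 1467 × 3600 s = 5.281 × 10^6 ft³.
Over A = 3.1 mi², depth = V / A = 0.733 in.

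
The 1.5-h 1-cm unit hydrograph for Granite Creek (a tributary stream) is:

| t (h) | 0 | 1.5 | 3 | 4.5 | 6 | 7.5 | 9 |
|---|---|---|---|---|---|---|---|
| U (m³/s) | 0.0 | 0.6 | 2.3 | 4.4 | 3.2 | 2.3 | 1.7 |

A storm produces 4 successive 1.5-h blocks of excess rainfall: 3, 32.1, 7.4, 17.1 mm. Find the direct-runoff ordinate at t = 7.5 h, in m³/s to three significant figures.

Q ≈ 18.2 m³/s

By discrete convolution, Q_j = Σ (P_i / 10 mm) · U_{j−i}.
At t = 7.5 h (j=5): Q = (3/10)·2.3 + (32.1/10)·3.2 + (7.4/10)·4.4 + (17.1/10)·2.3 = 18.2 m³/s.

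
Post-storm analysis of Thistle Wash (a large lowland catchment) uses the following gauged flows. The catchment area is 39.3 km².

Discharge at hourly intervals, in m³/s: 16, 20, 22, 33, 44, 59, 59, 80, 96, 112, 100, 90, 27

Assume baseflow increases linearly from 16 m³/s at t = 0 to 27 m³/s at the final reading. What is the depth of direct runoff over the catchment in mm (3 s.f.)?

Direct runoff: 0.00, 3.08, 4.17, 14.25, 24.33, 38.42, 37.50, 57.58, 72.67, 87.75, 74.83, 63.92, 0.00 m³/s; ΣQ_DR = 478.5 m³/s.
V = ΣQ_DR · Δt = 478.5 × 3600 s = 1.723 × 10^6 m³.
Over A = 39.3 km², depth = V / A = 43.8 mm.

d ≈ 43.8 mm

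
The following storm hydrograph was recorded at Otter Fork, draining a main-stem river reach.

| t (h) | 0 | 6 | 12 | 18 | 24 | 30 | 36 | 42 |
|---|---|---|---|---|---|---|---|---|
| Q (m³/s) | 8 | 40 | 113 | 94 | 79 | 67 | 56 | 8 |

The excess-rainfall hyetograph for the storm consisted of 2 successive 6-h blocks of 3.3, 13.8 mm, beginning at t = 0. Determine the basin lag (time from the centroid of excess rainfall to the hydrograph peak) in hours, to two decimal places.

t_L ≈ 4.16 h

Centroid of excess rainfall: t_c = Σ P_i·t̄_i / ΣP_i = 7.8421 h (block centres at 3, 9 h).
Hydrograph peak occurs at t = 12 h, so basin lag t_L = 12 − 7.8421 = 4.16 h.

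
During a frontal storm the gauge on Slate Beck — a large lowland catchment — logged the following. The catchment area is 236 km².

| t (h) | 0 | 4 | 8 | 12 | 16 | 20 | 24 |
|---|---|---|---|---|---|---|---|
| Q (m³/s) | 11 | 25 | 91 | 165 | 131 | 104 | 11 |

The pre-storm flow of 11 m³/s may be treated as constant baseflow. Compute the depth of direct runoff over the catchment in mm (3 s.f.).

Direct runoff: 0.0, 14.0, 80.0, 154.0, 120.0, 93.0, 0.0 m³/s; ΣQ_DR = 461.0 m³/s.
V = ΣQ_DR · Δt = 461.0 × 14400 s = 6.638 × 10^6 m³.
Over A = 236 km², depth = V / A = 28.1 mm.

d ≈ 28.1 mm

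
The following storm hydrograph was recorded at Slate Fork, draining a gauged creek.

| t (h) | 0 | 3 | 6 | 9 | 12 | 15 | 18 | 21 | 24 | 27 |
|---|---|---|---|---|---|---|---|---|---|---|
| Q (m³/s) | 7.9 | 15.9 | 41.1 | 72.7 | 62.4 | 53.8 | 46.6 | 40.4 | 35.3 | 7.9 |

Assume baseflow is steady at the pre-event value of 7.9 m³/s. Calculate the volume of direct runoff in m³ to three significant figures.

V ≈ 3.29 × 10^6 m³

Direct-runoff ordinates (Q − Q_b): 0.0, 8.0, 33.2, 64.8, 54.5, 45.9, 38.7, 32.5, 27.4, 0.0 m³/s.
ΣQ_DR = 305.0 m³/s.
With Δt = 3 h = 10800 s, V = ΣQ_DR · Δt = 305.0 × 10800 = 3.29 × 10^6 m³.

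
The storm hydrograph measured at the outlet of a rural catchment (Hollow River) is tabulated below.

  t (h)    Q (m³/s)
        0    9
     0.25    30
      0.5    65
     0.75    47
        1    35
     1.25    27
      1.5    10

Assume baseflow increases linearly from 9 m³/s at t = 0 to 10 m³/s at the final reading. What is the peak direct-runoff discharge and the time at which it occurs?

Subtracting baseflow gives direct-runoff ordinates: 0.00, 20.83, 55.67, 37.50, 25.33, 17.17, 0.00 m³/s.
The maximum is 55.67 m³/s, occurring at the reading for t = 0.5 h.

Q_p = 55.67 m³/s at t = 0.5 h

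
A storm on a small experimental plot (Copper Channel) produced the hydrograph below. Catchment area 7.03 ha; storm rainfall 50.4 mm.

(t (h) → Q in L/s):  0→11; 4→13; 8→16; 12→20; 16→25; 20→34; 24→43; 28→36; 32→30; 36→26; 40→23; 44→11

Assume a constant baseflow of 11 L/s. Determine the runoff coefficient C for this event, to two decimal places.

C ≈ 0.63

ΣQ_DR = 156.0 L/s; V = ΣQ_DR·Δt = 2.246 × 10^6 L.
Runoff depth d = V / A = 31.95 mm.
C = d / P = 31.95 / 50.4 = 0.63.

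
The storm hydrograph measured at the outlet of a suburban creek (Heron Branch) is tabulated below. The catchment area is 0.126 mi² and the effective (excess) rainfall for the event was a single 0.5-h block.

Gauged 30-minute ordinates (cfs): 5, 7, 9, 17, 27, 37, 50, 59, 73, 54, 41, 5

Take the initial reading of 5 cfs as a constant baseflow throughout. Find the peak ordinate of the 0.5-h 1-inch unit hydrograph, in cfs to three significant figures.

Direct runoff: 0.0, 2.0, 4.0, 12.0, 22.0, 32.0, 45.0, 54.0, 68.0, 49.0, 36.0, 0.0 cfs; ΣQ_DR = 324.0 cfs, peak = 68.0 cfs.
Runoff depth d = ΣQ_DR·Δt / A = 324.0 × 1800 / (0.126 mi²) = 1.992 in.
The 1-inch UH is the DRH scaled by (1 in)/d, so U_p = 68.0 × 1/1.992 = 34.1 cfs.

U_p ≈ 34.1 cfs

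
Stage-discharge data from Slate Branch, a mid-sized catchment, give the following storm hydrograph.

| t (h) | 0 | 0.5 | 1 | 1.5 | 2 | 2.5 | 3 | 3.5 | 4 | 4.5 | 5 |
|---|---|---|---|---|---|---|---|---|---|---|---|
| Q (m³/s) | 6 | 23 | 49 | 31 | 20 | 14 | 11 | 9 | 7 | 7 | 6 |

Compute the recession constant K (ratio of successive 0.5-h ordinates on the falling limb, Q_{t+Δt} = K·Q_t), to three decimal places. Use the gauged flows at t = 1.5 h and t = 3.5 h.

K ≈ 0.734

Using the recession-limb readings at t = 1.5 h and t = 3.5 h: Q falls from 31 to 9 m³/s over 4 intervals.
K = (Q₂/Q₁)^(1/4) = (9/31)^(1/4) = 0.734.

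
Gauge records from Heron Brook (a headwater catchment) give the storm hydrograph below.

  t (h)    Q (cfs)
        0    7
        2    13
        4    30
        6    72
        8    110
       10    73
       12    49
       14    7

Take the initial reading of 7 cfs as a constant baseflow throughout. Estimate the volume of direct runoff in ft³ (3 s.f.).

V ≈ 2.20 × 10^6 ft³

Direct-runoff ordinates (Q − Q_b): 0.0, 6.0, 23.0, 65.0, 103.0, 66.0, 42.0, 0.0 cfs.
ΣQ_DR = 305.0 cfs.
With Δt = 2 h = 7200 s, V = ΣQ_DR · Δt = 305.0 × 7200 = 2.20 × 10^6 ft³.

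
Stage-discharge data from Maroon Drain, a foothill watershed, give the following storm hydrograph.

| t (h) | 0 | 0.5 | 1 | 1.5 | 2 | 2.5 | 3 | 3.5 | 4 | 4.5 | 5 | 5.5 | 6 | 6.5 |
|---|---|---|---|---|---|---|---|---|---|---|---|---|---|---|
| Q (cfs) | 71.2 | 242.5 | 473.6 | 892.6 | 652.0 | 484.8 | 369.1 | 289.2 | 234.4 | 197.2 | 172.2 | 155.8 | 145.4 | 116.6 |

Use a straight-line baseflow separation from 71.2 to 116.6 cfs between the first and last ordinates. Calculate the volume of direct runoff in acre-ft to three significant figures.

Direct-runoff ordinates (Q − Q_b): 0.00, 167.81, 395.42, 810.92, 566.83, 396.14, 276.95, 193.55, 135.26, 94.57, 66.08, 46.18, 32.29, 0.00 cfs.
ΣQ_DR = 3182 cfs.
With Δt = 0.5 h = 1800 s, V = ΣQ_DR · Δt = 3182 × 1800 = 5.73 × 10^6 ft³ = 131 acre-ft.

V ≈ 131 acre-ft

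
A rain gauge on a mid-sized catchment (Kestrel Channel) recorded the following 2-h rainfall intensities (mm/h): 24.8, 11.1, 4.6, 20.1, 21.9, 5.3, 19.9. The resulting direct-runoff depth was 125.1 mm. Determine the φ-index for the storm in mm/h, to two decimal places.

φ ≈ 7.05 mm/h

Only the 5 blocks with intensity above φ contribute runoff: 24.8, 11.1, 20.1, 21.9, 19.9 mm/h.
Σ(I−φ)·Δt = d  ⇒  (24.8+11.1+20.1+21.9+19.9 − 5φ)·2 = 125.1
φ = (97.80 − 125.1/2) / 5 = 7.05 mm/h.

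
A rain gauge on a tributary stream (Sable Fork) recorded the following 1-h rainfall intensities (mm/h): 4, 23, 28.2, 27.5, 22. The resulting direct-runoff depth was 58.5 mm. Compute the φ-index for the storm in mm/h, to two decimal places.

Only the 4 blocks with intensity above φ contribute runoff: 23, 28.2, 27.5, 22 mm/h.
Σ(I−φ)·Δt = d  ⇒  (23+28.2+27.5+22 − 4φ)·1 = 58.5
φ = (100.7 − 58.5/1) / 4 = 10.55 mm/h.

φ ≈ 10.55 mm/h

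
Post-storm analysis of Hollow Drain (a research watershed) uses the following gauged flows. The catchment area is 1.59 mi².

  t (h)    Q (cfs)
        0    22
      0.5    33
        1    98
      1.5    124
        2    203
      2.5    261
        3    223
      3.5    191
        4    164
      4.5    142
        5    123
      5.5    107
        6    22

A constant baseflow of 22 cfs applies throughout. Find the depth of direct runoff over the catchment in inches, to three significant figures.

Direct runoff: 0.0, 11.0, 76.0, 102.0, 181.0, 239.0, 201.0, 169.0, 142.0, 120.0, 101.0, 85.0, 0.0 cfs; ΣQ_DR = 1427 cfs.
V = ΣQ_DR · Δt = 1427 × 1800 s = 2.569 × 10^6 ft³.
Over A = 1.59 mi², depth = V / A = 0.695 in.

d ≈ 0.695 in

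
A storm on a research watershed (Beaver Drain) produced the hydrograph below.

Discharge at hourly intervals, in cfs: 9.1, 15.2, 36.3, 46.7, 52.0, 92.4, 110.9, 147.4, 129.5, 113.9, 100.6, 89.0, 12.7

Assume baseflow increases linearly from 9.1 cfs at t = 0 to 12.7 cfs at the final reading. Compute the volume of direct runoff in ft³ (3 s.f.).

Direct-runoff ordinates (Q − Q_b): 0.00, 5.80, 26.60, 36.70, 41.70, 81.80, 100.00, 136.20, 118.00, 102.10, 88.50, 76.60, 0.00 cfs.
ΣQ_DR = 814.0 cfs.
With Δt = 1 h = 3600 s, V = ΣQ_DR · Δt = 814.0 × 3600 = 2.93 × 10^6 ft³.

V ≈ 2.93 × 10^6 ft³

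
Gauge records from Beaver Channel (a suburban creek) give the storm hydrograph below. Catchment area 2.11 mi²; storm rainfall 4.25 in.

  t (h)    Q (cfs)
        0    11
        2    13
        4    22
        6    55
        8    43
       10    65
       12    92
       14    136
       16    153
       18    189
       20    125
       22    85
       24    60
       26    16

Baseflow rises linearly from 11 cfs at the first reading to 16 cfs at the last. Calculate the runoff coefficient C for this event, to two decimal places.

C ≈ 0.30

ΣQ_DR = 876.0 cfs; V = ΣQ_DR·Δt = 6.307 × 10^6 ft³.
Runoff depth d = V / A = 1.287 in.
C = d / P = 1.287 / 4.25 = 0.30.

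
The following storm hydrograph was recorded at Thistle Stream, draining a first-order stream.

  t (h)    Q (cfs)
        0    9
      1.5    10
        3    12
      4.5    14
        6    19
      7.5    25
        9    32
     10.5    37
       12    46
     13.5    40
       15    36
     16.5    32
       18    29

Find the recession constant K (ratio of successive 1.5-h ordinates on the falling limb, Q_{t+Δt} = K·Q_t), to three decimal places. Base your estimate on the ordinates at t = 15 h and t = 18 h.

Using the recession-limb readings at t = 15 h and t = 18 h: Q falls from 36 to 29 cfs over 2 intervals.
K = (Q₂/Q₁)^(1/2) = (29/36)^(1/2) = 0.898.

K ≈ 0.898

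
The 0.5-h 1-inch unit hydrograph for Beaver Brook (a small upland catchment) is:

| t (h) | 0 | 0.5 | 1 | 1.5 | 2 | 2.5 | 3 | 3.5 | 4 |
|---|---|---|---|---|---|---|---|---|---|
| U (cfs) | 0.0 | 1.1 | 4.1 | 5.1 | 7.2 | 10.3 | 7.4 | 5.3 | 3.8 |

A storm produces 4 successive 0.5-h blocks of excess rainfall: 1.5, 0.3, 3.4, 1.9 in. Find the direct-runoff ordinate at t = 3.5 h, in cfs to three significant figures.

By discrete convolution, Q_j = Σ (P_i / 1 in) · U_{j−i}.
At t = 3.5 h (j=7): Q = (1.5/1)·5.3 + (0.3/1)·7.4 + (3.4/1)·10.3 + (1.9/1)·7.2 = 58.9 cfs.

Q ≈ 58.9 cfs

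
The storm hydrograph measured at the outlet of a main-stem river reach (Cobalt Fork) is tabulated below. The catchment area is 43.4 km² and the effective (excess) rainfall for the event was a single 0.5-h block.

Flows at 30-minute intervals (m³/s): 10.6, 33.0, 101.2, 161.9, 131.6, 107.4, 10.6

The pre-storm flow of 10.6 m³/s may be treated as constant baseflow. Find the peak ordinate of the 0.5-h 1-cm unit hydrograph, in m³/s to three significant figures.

U_p ≈ 75.7 m³/s

Direct runoff: 0.0, 22.4, 90.6, 151.3, 121.0, 96.8, 0.0 m³/s; ΣQ_DR = 482.1 m³/s, peak = 151.3 m³/s.
Runoff depth d = ΣQ_DR·Δt / A = 482.1 × 1800 / (43.4 km²) = 19.99 mm.
The 1-cm UH is the DRH scaled by (10 mm)/d, so U_p = 151.3 × 10/19.99 = 75.7 m³/s.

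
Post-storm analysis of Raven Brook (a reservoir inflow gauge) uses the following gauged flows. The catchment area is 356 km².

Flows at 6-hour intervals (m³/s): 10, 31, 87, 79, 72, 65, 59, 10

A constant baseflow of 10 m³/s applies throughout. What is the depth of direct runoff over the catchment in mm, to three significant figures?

Direct runoff: 0.0, 21.0, 77.0, 69.0, 62.0, 55.0, 49.0, 0.0 m³/s; ΣQ_DR = 333.0 m³/s.
V = ΣQ_DR · Δt = 333.0 × 21600 s = 7.193 × 10^6 m³.
Over A = 356 km², depth = V / A = 20.2 mm.

d ≈ 20.2 mm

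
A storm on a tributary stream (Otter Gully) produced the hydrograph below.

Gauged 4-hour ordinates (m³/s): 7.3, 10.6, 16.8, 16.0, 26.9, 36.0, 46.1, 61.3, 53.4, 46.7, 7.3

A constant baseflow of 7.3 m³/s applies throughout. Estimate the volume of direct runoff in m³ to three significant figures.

V ≈ 3.57 × 10^6 m³

Direct-runoff ordinates (Q − Q_b): 0.0, 3.3, 9.5, 8.7, 19.6, 28.7, 38.8, 54.0, 46.1, 39.4, 0.0 m³/s.
ΣQ_DR = 248.1 m³/s.
With Δt = 4 h = 14400 s, V = ΣQ_DR · Δt = 248.1 × 14400 = 3.57 × 10^6 m³.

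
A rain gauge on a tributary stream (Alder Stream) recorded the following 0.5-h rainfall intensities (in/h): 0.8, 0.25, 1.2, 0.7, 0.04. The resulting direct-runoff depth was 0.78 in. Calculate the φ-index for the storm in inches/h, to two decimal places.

Only the 3 blocks with intensity above φ contribute runoff: 0.8, 1.2, 0.7 in/h.
Σ(I−φ)·Δt = d  ⇒  (0.8+1.2+0.7 − 3φ)·0.5 = 0.78
φ = (2.700 − 0.78/0.5) / 3 = 0.38 in/h.

φ ≈ 0.38 in/h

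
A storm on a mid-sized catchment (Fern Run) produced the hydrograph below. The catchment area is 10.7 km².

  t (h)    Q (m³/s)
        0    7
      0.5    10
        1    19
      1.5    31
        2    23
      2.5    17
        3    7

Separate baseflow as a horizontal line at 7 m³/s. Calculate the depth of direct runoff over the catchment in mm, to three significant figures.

d ≈ 10.9 mm

Direct runoff: 0.0, 3.0, 12.0, 24.0, 16.0, 10.0, 0.0 m³/s; ΣQ_DR = 65.00 m³/s.
V = ΣQ_DR · Δt = 65.00 × 1800 s = 1.170 × 10^5 m³.
Over A = 10.7 km², depth = V / A = 10.9 mm.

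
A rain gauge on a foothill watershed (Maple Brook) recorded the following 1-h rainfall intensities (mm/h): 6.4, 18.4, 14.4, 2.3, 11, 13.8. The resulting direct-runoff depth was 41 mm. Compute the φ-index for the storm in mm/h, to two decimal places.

Only the 5 blocks with intensity above φ contribute runoff: 6.4, 18.4, 14.4, 11, 13.8 mm/h.
Σ(I−φ)·Δt = d  ⇒  (6.4+18.4+14.4+11+13.8 − 5φ)·1 = 41
φ = (64.00 − 41/1) / 5 = 4.60 mm/h.

φ ≈ 4.60 mm/h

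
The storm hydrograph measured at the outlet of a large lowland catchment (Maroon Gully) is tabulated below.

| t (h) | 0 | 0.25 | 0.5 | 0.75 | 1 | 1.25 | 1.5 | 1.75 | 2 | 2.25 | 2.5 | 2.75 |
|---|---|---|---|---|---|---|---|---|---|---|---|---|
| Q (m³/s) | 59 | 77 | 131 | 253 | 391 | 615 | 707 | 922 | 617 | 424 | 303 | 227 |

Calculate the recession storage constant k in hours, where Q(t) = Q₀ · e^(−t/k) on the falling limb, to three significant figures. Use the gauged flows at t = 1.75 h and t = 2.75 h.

On the falling limb, Q drops from 922 to 227 m³/s between t = 1.75 h and t = 2.75 h (Δt = 1 h).
k = −Δt / ln(Q₂/Q₁) = −1 / ln(227/922) = 0.713 h.

k ≈ 0.713 h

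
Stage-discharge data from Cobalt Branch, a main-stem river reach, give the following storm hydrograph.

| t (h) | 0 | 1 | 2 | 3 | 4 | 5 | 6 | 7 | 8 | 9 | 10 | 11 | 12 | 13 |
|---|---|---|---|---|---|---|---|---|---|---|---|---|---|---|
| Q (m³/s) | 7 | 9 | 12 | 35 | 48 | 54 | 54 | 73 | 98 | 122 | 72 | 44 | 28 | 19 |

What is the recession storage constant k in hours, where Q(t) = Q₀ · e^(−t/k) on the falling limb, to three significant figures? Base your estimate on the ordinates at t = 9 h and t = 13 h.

On the falling limb, Q drops from 122 to 19 m³/s between t = 9 h and t = 13 h (Δt = 4 h).
k = −Δt / ln(Q₂/Q₁) = −4 / ln(19/122) = 2.15 h.

k ≈ 2.15 h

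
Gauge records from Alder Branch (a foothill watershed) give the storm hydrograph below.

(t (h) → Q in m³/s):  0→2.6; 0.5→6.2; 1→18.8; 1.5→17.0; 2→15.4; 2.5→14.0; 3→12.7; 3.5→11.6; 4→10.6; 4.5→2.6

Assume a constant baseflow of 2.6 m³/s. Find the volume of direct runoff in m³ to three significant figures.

V ≈ 1.54 × 10^5 m³

Direct-runoff ordinates (Q − Q_b): 0.0, 3.6, 16.2, 14.4, 12.8, 11.4, 10.1, 9.0, 8.0, 0.0 m³/s.
ΣQ_DR = 85.50 m³/s.
With Δt = 0.5 h = 1800 s, V = ΣQ_DR · Δt = 85.50 × 1800 = 1.54 × 10^5 m³.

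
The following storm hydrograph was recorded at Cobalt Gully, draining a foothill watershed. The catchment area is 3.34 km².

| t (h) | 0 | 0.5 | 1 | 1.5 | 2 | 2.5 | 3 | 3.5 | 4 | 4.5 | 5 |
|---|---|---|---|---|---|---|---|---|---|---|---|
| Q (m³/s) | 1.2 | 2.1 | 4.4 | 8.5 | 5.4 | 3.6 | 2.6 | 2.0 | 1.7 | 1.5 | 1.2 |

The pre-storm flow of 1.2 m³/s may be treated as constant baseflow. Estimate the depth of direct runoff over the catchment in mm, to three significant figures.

d ≈ 11.3 mm

Direct runoff: 0.0, 0.9, 3.2, 7.3, 4.2, 2.4, 1.4, 0.8, 0.5, 0.3, 0.0 m³/s; ΣQ_DR = 21.00 m³/s.
V = ΣQ_DR · Δt = 21.00 × 1800 s = 37800 m³.
Over A = 3.34 km², depth = V / A = 11.3 mm.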